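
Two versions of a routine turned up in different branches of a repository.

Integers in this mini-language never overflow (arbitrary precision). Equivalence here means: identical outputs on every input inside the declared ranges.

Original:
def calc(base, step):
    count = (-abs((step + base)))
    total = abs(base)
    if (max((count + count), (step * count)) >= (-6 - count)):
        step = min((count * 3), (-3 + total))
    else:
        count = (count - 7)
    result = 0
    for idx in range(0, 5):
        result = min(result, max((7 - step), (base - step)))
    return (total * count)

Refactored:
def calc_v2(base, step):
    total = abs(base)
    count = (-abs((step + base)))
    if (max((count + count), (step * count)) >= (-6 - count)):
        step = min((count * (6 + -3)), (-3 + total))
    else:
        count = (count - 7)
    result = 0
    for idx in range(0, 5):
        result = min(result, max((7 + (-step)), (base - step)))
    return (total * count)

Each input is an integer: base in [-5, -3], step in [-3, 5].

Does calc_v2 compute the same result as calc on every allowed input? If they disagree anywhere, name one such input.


Side by side, the visible changes include: constant usage differs; and arithmetic usage differs.
Spot check at base=-4, step=5 — calc: count=-1, then total=4, then (max((count + count), (step * count)) >= (-6 - count)) is true, then step=-3, then result=0, then (idx=0), then result=0, then (idx=1), then result=0, then (idx=2), then result=0, then (idx=3), then result=0, then (idx=4), then result=0, then returns -4. calc_v2: total=4, then count=-1, then (max((count + count), (step * count)) >= (-6 - count)) is true, then step=-3, then result=0, then (idx=0), then result=0, then (idx=1), then result=0, then (idx=2), then result=0, then (idx=3), then result=0, then (idx=4), then result=0, then returns -4. Both give -4.
Every one of the 27 inputs gives matching results.
verdict: equivalent


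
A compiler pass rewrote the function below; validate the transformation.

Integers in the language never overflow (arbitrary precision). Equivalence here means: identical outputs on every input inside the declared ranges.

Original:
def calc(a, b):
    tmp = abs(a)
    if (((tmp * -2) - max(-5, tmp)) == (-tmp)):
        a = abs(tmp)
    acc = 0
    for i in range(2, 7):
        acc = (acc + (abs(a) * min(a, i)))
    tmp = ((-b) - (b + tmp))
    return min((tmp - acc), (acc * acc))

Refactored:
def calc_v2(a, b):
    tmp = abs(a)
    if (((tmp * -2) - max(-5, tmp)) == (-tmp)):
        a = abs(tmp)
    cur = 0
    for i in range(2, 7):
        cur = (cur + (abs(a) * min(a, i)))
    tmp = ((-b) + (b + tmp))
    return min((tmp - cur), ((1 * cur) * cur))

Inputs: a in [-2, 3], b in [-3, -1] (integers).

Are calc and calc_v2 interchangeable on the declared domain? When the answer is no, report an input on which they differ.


a=-2, b=-3 yields 24 from calc but 22 from calc_v2.
verdict: not equivalent; witness: a=-2, b=-3


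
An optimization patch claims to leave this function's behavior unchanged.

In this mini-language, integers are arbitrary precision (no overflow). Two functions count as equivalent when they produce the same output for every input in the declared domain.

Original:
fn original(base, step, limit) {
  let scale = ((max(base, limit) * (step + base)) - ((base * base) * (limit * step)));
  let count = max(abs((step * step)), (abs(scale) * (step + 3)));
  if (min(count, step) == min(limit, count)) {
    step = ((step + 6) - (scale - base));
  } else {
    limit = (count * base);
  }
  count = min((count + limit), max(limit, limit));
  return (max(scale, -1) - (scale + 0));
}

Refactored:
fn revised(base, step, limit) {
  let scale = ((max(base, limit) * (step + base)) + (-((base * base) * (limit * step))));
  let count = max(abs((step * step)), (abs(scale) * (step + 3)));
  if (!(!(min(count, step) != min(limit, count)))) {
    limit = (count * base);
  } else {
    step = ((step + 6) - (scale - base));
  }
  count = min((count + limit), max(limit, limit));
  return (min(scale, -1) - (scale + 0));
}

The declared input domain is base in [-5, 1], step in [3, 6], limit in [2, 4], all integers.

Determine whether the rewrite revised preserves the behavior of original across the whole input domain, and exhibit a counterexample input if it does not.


Not equivalent: base=-5, step=3, limit=2 separates them (153 vs 0).
original: scale := -154 | count := 924 | (min(count, step) == min(limit, count)): false | limit := -4620 | count := -4620 | result 153
revised: scale := -154 | count := 924 | (!(!(min(count, step) != min(limit, count)))): true | limit := -4620 | count := -4620 | result 0
verdict: not equivalent; witness: base=-5, step=3, limit=2


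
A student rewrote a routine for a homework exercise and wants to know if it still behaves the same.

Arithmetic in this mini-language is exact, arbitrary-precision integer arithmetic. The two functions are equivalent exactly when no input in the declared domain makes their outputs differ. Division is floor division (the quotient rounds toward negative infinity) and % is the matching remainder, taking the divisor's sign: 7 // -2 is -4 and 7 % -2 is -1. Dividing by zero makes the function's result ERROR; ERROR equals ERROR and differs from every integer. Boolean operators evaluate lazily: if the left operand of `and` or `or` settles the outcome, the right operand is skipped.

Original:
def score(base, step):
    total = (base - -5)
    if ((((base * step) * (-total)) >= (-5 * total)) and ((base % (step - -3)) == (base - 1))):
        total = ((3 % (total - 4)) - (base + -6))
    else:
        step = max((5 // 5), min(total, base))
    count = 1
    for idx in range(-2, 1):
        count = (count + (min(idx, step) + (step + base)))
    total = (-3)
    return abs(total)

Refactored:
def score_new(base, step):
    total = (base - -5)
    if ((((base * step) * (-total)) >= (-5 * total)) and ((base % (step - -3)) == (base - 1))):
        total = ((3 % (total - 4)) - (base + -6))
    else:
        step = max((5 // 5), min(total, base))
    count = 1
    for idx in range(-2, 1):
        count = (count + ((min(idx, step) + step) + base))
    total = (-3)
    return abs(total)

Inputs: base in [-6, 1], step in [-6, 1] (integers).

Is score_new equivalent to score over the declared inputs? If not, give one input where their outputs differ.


Reading the diff, among the changes: same computation, different form.
Spot check at base=0, step=-6 — score: total := 5 | ((((base * step) * (-total)) >= (-5 * total)) and ((base % (step - -3)) == (base - 1))): false | step := 1 | count := 1 | iter idx=-2: | count := 0 | iter idx=-1: | count := 0 | iter idx=0: | count := 1 | total := -3 | result 3. score_new: total := 5 | ((((base * step) * (-total)) >= (-5 * total)) and ((base % (step - -3)) == (base - 1))): false | step := 1 | count := 1 | iter idx=-2: | count := 0 | iter idx=-1: | count := 0 | iter idx=0: | count := 1 | total := -3 | result 3. Both give 3.
Across all 64 domain points the two functions coincide.
verdict: equivalent


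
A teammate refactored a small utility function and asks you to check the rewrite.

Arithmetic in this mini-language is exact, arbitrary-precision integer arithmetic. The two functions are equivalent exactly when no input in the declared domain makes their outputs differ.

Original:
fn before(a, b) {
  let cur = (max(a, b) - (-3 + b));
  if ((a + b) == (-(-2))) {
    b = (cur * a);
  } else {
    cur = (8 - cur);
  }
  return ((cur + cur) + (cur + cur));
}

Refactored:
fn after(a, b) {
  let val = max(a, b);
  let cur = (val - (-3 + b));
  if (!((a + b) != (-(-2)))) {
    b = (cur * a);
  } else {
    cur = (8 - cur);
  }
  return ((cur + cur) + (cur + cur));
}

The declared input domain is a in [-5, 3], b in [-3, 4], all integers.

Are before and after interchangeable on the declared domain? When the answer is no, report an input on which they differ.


The two are interchangeable: statement counts differ; comparison usage differs; local variable names differ; boolean connective usage differs, and every declared input agrees.
One worked example (a=0, b=-3) — before: cur = 6; ((a + b) == (-(-2))) -> false; cur = 2; return 8; after: val = 0; cur = 6; (!((a + b) != (-(-2)))) -> false; cur = 2; return 8; agreement on 8.
Checked all 72 inputs in the declared domain: the outputs agree on every one.
verdict: equivalent


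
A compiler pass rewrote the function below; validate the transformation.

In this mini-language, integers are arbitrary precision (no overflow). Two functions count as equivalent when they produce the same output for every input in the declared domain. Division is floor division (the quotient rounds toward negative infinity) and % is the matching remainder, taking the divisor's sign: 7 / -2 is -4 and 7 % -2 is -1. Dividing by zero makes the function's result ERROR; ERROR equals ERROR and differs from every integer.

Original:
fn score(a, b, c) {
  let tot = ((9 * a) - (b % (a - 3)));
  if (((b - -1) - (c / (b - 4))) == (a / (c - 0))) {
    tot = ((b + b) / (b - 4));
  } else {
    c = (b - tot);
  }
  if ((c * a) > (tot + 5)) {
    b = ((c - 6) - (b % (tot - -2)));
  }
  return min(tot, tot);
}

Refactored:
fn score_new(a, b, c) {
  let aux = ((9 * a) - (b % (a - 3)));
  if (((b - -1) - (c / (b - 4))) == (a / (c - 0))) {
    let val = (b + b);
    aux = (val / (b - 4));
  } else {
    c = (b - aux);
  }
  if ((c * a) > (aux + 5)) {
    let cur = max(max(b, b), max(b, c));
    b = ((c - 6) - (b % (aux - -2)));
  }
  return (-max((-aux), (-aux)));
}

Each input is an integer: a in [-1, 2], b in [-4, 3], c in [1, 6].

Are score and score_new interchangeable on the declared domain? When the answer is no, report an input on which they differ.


Comparing the listings, the differences include: statement counts differ; local variable names differ; min/max/abs usage differs.
As a probe, take a=1, b=-3, c=5: score runs tot := 10 | (((b - -1) - (c / (b - 4))) == (a / (c - 0))): false | c := -13 | ((c * a) > (tot + 5)): false | result 10; score_new runs aux := 10 | (((b - -1) - (c / (b - 4))) == (a / (c - 0))): false | c := -13 | ((c * a) > (aux + 5)): false | result 10; both end at 10.
Every one of the 192 inputs gives matching results.
verdict: equivalent


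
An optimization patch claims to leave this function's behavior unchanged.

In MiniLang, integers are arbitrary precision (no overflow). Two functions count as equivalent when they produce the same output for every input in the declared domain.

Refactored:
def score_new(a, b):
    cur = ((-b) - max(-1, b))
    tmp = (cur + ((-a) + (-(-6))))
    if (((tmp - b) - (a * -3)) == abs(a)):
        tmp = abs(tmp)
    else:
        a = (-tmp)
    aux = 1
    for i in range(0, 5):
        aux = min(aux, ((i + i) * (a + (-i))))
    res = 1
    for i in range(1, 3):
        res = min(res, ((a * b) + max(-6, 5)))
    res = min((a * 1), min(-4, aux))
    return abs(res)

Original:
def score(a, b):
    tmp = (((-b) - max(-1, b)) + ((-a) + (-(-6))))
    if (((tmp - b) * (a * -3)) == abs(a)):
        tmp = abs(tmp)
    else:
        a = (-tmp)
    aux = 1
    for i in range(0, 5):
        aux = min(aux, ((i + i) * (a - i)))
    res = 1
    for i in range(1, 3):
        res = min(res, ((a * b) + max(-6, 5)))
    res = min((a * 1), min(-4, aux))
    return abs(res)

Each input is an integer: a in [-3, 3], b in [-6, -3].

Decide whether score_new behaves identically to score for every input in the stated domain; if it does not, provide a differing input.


Take a=0, b=-6.
score: tmp becomes 13; next (((tmp - b) * (a * -3)) == abs(a)) evaluates to true; next tmp becomes 13; next aux becomes 1; next at i=0:; next aux becomes 0; next at i=1:; next aux becomes -2; next at i=2:; next aux becomes -8; next at i=3:; next aux becomes -18; next at i=4:; next aux becomes -32; next res becomes 1; next at i=1:; next res becomes 1; next at i=2:; next res becomes 1; next res becomes -32; next final value 32
score_new: cur becomes 7; next tmp becomes 13; next (((tmp - b) - (a * -3)) == abs(a)) evaluates to false; next a becomes -13; next aux becomes 1; next at i=0:; next aux becomes 0; next at i=1:; next aux becomes -28; next at i=2:; next aux becomes -60; next at i=3:; next aux becomes -96; next at i=4:; next aux becomes -136; next res becomes 1; next at i=1:; next res becomes 1; next at i=2:; next res becomes 1; next res becomes -136; next final value 136
32 != 136, so the rewrite changes behavior.
verdict: not equivalent; witness: a=0, b=-6


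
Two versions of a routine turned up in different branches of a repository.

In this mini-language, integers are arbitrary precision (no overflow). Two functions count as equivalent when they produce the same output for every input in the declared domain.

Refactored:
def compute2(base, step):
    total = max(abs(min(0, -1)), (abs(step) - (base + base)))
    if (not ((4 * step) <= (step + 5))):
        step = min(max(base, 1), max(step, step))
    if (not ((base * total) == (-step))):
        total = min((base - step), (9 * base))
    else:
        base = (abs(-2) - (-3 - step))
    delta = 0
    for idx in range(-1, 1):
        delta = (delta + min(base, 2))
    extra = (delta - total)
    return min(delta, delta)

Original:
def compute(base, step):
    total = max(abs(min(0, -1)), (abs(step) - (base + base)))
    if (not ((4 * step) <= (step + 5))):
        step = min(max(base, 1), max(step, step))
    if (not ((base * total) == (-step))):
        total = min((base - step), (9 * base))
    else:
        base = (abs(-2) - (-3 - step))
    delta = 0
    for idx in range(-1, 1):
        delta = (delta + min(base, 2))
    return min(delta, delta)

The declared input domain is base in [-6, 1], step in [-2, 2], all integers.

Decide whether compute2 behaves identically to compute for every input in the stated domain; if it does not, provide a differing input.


Changes here: statement counts differ, local variable names differ, arithmetic usage differs; the full 40-point sweep finds no disagreement.
verdict: equivalent


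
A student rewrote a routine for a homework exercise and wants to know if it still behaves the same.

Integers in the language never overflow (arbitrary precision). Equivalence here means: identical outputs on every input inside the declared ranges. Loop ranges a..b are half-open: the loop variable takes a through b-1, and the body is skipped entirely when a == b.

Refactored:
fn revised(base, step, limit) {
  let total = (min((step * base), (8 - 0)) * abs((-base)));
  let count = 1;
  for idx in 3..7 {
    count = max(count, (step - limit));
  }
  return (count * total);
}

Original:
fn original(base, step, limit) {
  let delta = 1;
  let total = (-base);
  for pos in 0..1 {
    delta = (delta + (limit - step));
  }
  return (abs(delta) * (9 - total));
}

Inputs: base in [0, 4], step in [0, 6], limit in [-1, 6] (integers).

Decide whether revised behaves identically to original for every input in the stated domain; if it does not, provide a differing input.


Not equivalent: base=0, step=0, limit=0 separates them (9 vs 0).
original: delta := 1 | total := 0 | iter pos=0: | delta := 1 | result 9
revised: total := 0 | count := 1 | iter idx=3: | count := 1 | iter idx=4: | count := 1 | iter idx=5: | count := 1 | iter idx=6: | count := 1 | result 0
verdict: not equivalent; witness: base=0, step=0, limit=0


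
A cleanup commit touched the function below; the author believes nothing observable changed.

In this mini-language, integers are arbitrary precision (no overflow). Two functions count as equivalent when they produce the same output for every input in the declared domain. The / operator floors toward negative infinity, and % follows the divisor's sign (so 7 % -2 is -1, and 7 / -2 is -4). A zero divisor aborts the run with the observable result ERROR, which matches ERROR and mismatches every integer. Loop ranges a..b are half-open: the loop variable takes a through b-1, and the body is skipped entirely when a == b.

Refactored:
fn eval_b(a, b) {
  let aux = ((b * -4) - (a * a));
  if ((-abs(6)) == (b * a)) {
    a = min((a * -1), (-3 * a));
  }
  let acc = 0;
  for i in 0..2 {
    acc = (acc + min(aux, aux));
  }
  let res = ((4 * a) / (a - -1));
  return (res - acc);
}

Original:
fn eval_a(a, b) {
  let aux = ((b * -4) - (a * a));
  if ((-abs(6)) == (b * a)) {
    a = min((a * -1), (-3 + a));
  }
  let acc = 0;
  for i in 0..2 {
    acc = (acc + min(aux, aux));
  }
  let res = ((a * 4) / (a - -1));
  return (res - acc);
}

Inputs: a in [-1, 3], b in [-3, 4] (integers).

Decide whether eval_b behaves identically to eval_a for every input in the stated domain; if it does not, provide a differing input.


These are not equivalent — on a=2, b=-3 the outputs split (-8 vs -12).
eval_a: aux becomes 8; next ((-abs(6)) == (b * a)) evaluates to true; next a becomes -2; next acc becomes 0; next at i=0:; next acc becomes 8; next at i=1:; next acc becomes 16; next res becomes 8; next final value -8
eval_b: aux becomes 8; next ((-abs(6)) == (b * a)) evaluates to true; next a becomes -6; next acc becomes 0; next at i=0:; next acc becomes 8; next at i=1:; next acc becomes 16; next res becomes 4; next final value -12
verdict: not equivalent; witness: a=2, b=-3


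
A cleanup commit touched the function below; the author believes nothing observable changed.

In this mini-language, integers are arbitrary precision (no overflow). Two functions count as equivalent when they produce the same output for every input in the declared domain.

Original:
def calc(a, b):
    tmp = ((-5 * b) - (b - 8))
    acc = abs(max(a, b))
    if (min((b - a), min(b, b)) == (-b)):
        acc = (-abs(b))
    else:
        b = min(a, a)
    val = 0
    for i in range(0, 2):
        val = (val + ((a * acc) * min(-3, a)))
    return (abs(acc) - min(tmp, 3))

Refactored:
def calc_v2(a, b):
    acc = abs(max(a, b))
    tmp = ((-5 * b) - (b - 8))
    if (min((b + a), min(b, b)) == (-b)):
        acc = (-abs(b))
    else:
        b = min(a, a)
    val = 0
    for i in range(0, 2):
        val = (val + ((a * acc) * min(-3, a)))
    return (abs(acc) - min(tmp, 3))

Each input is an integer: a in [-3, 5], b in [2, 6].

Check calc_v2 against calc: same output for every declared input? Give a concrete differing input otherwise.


Take a=4, b=2.
calc: tmp=-4, then acc=4, then (min((b - a), min(b, b)) == (-b)) is true, then acc=-2, then val=0, then (i=0), then val=24, then (i=1), then val=48, then returns 6
calc_v2: acc=4, then tmp=-4, then (min((b + a), min(b, b)) == (-b)) is false, then b=4, then val=0, then (i=0), then val=-48, then (i=1), then val=-96, then returns 8
6 and 8 differ, so these are not the same function on this domain.
verdict: not equivalent; witness: a=4, b=2


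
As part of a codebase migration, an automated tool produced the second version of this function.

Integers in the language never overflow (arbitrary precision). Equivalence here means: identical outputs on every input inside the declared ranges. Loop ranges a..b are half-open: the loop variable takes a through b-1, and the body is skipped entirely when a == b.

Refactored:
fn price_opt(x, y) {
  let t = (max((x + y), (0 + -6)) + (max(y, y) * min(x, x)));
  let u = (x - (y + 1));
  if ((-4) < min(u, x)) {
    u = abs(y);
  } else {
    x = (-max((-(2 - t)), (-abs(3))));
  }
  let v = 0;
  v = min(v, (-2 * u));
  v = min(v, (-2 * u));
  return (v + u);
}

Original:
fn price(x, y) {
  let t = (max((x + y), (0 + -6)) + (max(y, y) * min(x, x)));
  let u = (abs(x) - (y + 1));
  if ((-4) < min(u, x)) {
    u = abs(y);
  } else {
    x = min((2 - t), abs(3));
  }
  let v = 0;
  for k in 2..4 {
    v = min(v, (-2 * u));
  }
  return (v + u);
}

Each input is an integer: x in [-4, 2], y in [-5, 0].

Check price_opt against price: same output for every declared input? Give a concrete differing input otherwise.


Input x=-4, y=-5: -8 from price versus 0 from price_opt.
verdict: not equivalent; witness: x=-4, y=-5


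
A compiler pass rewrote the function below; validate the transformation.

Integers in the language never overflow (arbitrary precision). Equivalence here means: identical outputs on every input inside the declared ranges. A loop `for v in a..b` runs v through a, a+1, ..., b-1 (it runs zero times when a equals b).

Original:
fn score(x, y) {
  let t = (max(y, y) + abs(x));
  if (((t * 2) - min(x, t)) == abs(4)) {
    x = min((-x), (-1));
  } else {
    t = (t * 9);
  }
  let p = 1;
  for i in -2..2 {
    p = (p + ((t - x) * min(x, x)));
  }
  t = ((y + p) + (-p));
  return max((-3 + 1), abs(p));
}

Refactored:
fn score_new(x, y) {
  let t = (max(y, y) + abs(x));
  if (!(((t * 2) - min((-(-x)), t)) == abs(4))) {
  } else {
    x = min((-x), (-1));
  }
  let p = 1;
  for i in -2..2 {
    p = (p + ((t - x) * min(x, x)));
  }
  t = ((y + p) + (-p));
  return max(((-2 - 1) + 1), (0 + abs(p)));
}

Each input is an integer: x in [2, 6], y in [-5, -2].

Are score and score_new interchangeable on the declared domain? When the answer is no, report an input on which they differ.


There is a counterexample at x=2, y=-5: 231 on one side, 39 on the other.
score: t becomes -3; next (((t * 2) - min(x, t)) == abs(4)) evaluates to false; next t becomes -27; next p becomes 1; next at i=-2:; next p becomes -57; next at i=-1:; next p becomes -115; next at i=0:; next p becomes -173; next at i=1:; next p becomes -231; next t becomes -5; next final value 231
score_new: t becomes -3; next (!(((t * 2) - min((-(-x)), t)) == abs(4))) evaluates to true; next p becomes 1; next at i=-2:; next p becomes -9; next at i=-1:; next p becomes -19; next at i=0:; next p becomes -29; next at i=1:; next p becomes -39; next t becomes -5; next final value 39
verdict: not equivalent; witness: x=2, y=-5


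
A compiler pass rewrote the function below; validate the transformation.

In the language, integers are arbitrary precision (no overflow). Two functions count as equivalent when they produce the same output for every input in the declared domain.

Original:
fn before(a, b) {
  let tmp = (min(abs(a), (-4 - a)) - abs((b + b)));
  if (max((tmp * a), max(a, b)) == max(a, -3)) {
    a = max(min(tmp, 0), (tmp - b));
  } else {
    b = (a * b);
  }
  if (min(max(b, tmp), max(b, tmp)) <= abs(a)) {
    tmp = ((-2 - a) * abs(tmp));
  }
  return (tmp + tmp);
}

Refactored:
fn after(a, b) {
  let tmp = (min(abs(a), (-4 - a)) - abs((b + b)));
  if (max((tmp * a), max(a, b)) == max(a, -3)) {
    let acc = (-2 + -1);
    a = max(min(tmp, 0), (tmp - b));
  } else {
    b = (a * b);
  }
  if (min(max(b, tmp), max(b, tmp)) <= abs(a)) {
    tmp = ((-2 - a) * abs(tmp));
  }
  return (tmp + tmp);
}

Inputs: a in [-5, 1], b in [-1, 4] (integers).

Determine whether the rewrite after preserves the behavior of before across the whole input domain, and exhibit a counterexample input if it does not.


Side by side, the visible changes include: statement counts differ, plus local variable names differ, plus arithmetic usage differs, plus constant usage differs.
Tracing a=-5, b=2: before: tmp becomes -3; next (max((tmp * a), max(a, b)) == max(a, -3)) evaluates to false; next b becomes -10; next (min(max(b, tmp), max(b, tmp)) <= abs(a)) evaluates to true; next tmp becomes 9; next final value 18 | after: tmp becomes -3; next (max((tmp * a), max(a, b)) == max(a, -3)) evaluates to false; next b becomes -10; next (min(max(b, tmp), max(b, tmp)) <= abs(a)) evaluates to true; next tmp becomes 9; next final value 18 — matching result 18.
Sweeping the whole domain (42 inputs) finds no disagreement.
verdict: equivalent


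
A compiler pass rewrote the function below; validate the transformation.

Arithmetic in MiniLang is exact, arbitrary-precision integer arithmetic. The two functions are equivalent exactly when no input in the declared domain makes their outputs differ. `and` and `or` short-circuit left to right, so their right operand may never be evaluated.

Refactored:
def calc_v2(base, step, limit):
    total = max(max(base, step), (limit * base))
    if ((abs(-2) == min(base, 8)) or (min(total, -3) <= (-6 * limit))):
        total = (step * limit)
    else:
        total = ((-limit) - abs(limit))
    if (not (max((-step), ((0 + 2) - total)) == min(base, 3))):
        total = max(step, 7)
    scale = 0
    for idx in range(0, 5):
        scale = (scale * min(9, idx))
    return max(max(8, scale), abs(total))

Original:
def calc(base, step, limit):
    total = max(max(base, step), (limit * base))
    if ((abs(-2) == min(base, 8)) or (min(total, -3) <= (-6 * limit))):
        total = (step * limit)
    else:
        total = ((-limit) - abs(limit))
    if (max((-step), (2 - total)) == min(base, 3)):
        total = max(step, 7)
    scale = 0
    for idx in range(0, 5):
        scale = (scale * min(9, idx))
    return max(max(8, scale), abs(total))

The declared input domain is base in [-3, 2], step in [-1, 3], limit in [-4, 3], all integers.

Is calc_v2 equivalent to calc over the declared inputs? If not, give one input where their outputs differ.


These are not equivalent — on base=-3, step=3, limit=-4 the outputs split (12 vs 8).
calc: total := 12 | ((abs(-2) == min(base, 8)) or (min(total, -3) <= (-6 * limit))): true | total := -12 | (max((-step), (2 - total)) == min(base, 3)): false | scale := 0 | iter idx=0: | scale := 0 | iter idx=1: | scale := 0 | iter idx=2: | scale := 0 | iter idx=3: | scale := 0 | iter idx=4: | scale := 0 | result 12
calc_v2: total := 12 | ((abs(-2) == min(base, 8)) or (min(total, -3) <= (-6 * limit))): true | total := -12 | (not (max((-step), ((0 + 2) - total)) == min(base, 3))): true | total := 7 | scale := 0 | iter idx=0: | scale := 0 | iter idx=1: | scale := 0 | iter idx=2: | scale := 0 | iter idx=3: | scale := 0 | iter idx=4: | scale := 0 | result 8
verdict: not equivalent; witness: base=-3, step=3, limit=-4


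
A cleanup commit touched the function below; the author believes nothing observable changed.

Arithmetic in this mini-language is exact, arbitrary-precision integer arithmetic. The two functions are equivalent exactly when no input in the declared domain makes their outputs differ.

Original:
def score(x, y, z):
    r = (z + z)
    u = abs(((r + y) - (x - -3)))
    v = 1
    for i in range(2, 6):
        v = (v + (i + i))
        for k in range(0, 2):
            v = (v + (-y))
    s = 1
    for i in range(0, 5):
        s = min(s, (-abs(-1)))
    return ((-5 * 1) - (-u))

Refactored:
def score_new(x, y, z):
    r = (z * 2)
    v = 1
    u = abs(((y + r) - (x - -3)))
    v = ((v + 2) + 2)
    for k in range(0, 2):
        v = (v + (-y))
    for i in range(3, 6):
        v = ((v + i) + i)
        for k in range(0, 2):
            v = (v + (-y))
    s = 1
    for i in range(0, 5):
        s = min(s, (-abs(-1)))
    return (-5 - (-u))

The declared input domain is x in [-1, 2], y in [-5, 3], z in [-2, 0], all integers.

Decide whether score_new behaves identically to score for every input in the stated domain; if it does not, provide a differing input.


The two are interchangeable: statement counts differ, plus arithmetic usage differs, plus loop structure differs, plus constant usage differs, and every declared input agrees.
Tracing x=2, y=0, z=-1: score: r becomes -2; next u becomes 7; next v becomes 1; next at i=2:; next v becomes 5; next at k=0:; next v becomes 5; next at k=1:; next v becomes 5; next at i=3:; next v becomes 11; next at k=0:; next v becomes 11; next at k=1:; next v becomes 11; next at i=4:; next v becomes 19; next at k=0:; next v becomes 19; next at k=1:; next v becomes 19; next at i=5:; next v becomes 29; next at k=0:; next v becomes 29; next at k=1:; next v becomes 29; next s becomes 1; next at i=0:; next s becomes -1; next at i=1:; next s becomes -1; next at i=2:; next s becomes -1; next at i=3:; next s becomes -1; next at i=4:; next s becomes -1; next final value 2 | score_new: r becomes -2; next v becomes 1; next u becomes 7; next v becomes 5; next at k=0:; next v becomes 5; next at k=1:; next v becomes 5; next at i=3:; next v becomes 11; next at k=0:; next v becomes 11; next at k=1:; next v becomes 11; next at i=4:; next v becomes 19; next at k=0:; next v becomes 19; next at k=1:; next v becomes 19; next at i=5:; next v becomes 29; next at k=0:; next v becomes 29; next at k=1:; next v becomes 29; next s becomes 1; next at i=0:; next s becomes -1; next at i=1:; next s becomes -1; next at i=2:; next s becomes -1; next at i=3:; next s becomes -1; next at i=4:; next s becomes -1; next final value 2 — matching result 2.
Every one of the 108 inputs gives matching results.
verdict: equivalent


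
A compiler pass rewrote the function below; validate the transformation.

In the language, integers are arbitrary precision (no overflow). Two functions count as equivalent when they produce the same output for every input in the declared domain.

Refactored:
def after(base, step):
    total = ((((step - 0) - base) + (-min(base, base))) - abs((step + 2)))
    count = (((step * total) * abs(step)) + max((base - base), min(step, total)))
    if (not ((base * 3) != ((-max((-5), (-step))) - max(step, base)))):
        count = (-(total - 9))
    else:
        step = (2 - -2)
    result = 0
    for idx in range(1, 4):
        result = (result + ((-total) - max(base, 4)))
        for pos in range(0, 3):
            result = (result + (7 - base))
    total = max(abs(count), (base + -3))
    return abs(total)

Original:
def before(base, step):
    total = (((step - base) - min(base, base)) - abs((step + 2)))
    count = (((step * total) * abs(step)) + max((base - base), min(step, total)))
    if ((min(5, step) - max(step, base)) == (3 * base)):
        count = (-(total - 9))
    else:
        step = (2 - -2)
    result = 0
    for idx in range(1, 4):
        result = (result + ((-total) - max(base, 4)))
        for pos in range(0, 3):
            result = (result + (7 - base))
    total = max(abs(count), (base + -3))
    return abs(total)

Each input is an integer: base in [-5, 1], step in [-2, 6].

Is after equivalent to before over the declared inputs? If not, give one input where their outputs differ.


Reading the diff, among the changes: min/max/abs usage differs; and constant usage differs; and boolean connective usage differs; and arithmetic usage differs; and comparison usage differs.
Tracing base=-1, step=6: before: total=0, then count=0, then ((min(5, step) - max(step, base)) == (3 * base)) is false, then step=4, then result=0, then (idx=1), then result=-4, then (pos=0), then result=4, then (pos=1), then result=12, then (pos=2), then result=20, then (idx=2), then result=16, then (pos=0), then result=24, then (pos=1), then result=32, then (pos=2), then result=40, then (idx=3), then result=36, then (pos=0), then result=44, then (pos=1), then result=52, then (pos=2), then result=60, then total=0, then returns 0 | after: total=0, then count=0, then (not ((base * 3) != ((-max((-5), (-step))) - max(step, base)))) is false, then step=4, then result=0, then (idx=1), then result=-4, then (pos=0), then result=4, then (pos=1), then result=12, then (pos=2), then result=20, then (idx=2), then result=16, then (pos=0), then result=24, then (pos=1), then result=32, then (pos=2), then result=40, then (idx=3), then result=36, then (pos=0), then result=44, then (pos=1), then result=52, then (pos=2), then result=60, then total=0, then returns 0 — matching result 0.
An exhaustive pass over the 63 declared inputs shows identical outputs.
verdict: equivalent


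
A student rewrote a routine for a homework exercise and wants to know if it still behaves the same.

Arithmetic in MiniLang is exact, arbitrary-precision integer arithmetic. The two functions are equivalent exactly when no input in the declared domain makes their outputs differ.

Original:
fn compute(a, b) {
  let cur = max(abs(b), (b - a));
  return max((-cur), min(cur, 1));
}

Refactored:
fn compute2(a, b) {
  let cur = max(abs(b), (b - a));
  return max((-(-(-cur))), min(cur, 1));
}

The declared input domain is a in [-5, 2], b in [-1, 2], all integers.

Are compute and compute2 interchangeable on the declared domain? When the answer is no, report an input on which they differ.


Behavior is preserved: although same computation, different form, the outputs never diverge.
Spot check at a=-5, b=-1 — compute: cur becomes 4; next final value 1. compute2: cur becomes 4; next final value 1. Both give 1.
Sweeping the whole domain (32 inputs) finds no disagreement.
verdict: equivalent


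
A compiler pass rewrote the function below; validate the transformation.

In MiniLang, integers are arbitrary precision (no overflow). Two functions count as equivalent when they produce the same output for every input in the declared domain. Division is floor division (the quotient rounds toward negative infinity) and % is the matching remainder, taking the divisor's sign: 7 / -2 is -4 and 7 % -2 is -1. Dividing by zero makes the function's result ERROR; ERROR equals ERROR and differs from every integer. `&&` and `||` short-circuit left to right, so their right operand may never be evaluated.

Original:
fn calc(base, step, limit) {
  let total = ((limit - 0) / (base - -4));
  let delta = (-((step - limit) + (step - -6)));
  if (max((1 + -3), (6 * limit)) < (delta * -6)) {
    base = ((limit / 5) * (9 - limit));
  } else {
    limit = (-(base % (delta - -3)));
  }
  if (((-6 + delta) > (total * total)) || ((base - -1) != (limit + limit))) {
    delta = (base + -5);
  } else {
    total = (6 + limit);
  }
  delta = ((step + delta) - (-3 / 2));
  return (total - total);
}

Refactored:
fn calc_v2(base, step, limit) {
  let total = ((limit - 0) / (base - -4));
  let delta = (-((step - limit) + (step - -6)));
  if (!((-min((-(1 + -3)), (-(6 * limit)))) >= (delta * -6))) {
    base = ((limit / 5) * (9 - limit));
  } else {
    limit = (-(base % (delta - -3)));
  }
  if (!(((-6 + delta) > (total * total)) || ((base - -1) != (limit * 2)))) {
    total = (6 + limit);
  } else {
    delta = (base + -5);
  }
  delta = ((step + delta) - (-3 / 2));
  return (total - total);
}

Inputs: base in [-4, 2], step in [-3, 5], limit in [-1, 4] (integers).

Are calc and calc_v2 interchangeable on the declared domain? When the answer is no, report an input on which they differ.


The two are interchangeable: min/max/abs usage differs; and boolean connective usage differs; and arithmetic usage differs; and comparison usage differs; and constant usage differs, and every declared input agrees.
As a probe, take base=1, step=-1, limit=1: calc runs total becomes 0; next delta becomes -3; next (max((1 + -3), (6 * limit)) < (delta * -6)) evaluates to true; next base becomes 0; next (((-6 + delta) > (total * total)) || ((base - -1) != (limit + limit))) evaluates to true; next delta becomes -5; next delta becomes -4; next final value 0; calc_v2 runs total becomes 0; next delta becomes -3; next (!((-min((-(1 + -3)), (-(6 * limit)))) >= (delta * -6))) evaluates to true; next base becomes 0; next (!(((-6 + delta) > (total * total)) || ((base - -1) != (limit * 2)))) evaluates to false; next delta becomes -5; next delta becomes -4; next final value 0; both end at 0.
An exhaustive pass over the 378 declared inputs shows identical outputs.
verdict: equivalent


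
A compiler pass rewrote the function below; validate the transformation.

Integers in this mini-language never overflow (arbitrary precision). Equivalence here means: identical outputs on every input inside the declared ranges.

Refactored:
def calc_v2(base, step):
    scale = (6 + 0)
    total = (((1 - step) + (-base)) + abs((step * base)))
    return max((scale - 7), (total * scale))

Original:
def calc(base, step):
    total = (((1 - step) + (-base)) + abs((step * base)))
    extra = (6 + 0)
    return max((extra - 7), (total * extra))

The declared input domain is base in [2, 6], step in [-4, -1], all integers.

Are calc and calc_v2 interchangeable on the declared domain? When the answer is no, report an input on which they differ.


Behavior is preserved: although local variable names differ, the outputs never diverge.
One worked example (base=2, step=-2) — calc: total becomes 5; next extra becomes 6; next final value 30; calc_v2: scale becomes 6; next total becomes 5; next final value 30; agreement on 30.
Every one of the 20 inputs gives matching results.
verdict: equivalent


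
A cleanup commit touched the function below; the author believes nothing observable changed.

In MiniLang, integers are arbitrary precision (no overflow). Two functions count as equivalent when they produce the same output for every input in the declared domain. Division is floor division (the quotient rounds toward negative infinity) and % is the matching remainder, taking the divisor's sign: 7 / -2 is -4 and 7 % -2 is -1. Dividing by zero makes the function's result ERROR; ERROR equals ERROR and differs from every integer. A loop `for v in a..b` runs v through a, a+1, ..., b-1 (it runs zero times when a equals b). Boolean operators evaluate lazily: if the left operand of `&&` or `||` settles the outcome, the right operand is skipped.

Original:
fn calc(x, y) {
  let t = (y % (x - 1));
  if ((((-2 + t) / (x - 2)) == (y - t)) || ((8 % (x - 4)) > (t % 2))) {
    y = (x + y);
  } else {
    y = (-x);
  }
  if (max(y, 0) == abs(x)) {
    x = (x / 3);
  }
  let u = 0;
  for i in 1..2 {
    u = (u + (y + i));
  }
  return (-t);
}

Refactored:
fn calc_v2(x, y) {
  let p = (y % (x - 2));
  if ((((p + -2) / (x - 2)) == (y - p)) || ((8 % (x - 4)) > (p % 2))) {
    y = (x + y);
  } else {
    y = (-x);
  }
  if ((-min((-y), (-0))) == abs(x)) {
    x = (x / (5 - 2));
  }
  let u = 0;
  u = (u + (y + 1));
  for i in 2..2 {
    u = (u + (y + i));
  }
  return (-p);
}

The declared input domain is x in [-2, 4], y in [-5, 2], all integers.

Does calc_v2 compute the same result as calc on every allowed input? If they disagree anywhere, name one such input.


Input x=-2, y=-5: 2 from calc versus 1 from calc_v2.
verdict: not equivalent; witness: x=-2, y=-5


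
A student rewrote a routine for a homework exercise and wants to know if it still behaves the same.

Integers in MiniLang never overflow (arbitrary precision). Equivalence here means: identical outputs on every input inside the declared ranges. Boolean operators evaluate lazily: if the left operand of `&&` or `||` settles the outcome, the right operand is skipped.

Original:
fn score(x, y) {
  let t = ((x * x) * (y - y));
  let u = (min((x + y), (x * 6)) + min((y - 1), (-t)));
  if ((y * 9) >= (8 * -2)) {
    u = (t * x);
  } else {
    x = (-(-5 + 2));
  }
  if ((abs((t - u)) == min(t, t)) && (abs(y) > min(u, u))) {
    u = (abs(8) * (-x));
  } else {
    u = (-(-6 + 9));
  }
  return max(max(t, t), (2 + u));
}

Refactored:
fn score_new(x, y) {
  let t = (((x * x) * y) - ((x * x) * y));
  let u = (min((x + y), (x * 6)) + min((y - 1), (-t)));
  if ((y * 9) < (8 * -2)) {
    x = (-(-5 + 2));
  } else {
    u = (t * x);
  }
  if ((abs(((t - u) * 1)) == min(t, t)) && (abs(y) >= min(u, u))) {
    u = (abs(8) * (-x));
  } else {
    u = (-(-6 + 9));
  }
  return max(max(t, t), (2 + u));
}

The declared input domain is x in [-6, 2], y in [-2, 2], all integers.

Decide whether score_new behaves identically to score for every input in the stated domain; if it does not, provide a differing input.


Take x=-6, y=0.
score: t = 0; u = -37; ((y * 9) >= (8 * -2)) -> true; u = 0; ((abs((t - u)) == min(t, t)) && (abs(y) > min(u, u))) -> false; u = -3; return 0
score_new: t = 0; u = -37; ((y * 9) < (8 * -2)) -> false; u = 0; ((abs(((t - u) * 1)) == min(t, t)) && (abs(y) >= min(u, u))) -> true; u = 48; return 50
0 != 50, so the rewrite changes behavior.
verdict: not equivalent; witness: x=-6, y=0


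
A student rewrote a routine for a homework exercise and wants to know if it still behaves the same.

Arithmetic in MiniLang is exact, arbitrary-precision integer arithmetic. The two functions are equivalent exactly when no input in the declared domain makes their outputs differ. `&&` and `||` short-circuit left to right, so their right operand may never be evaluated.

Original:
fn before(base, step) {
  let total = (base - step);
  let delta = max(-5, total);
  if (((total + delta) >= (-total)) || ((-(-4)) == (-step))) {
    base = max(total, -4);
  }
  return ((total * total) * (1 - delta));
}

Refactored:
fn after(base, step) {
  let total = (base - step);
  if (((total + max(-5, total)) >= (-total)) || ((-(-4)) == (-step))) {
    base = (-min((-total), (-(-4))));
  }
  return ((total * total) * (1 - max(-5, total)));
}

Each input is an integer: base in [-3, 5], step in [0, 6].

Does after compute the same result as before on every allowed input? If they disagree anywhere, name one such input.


Differences: local variable names differ; and constant usage differs; and min/max/abs usage differs; and statement counts differ — yet all 63 inputs agree.
verdict: equivalent
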